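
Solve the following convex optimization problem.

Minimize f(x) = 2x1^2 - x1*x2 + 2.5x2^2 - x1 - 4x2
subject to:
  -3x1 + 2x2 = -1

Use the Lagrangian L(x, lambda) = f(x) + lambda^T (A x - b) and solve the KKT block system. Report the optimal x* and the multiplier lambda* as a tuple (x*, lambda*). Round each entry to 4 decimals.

Form the Lagrangian:
  L(x, lambda) = (1/2) x^T Q x + c^T x + lambda^T (A x - b)
Stationarity (grad_x L = 0): Q x + c + A^T lambda = 0.
Primal feasibility: A x = b.

This gives the KKT block system:
  [ Q   A^T ] [ x     ]   [-c ]
  [ A    0  ] [ lambda ] = [ b ]

Solving the linear system:
  x*      = (0.8367, 0.7551)
  lambda* = (0.5306)
  f(x*)   = -1.6633

x* = (0.8367, 0.7551), lambda* = (0.5306)


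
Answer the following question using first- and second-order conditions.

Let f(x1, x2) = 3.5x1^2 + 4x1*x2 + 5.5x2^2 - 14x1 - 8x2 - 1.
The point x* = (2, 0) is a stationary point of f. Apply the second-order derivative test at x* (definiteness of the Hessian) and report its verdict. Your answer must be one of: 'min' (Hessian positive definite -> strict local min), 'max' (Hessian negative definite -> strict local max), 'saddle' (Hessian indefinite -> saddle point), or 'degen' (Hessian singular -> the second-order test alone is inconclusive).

Compute the Hessian H = grad^2 f:
  H = [[7, 4], [4, 11]]
Verify stationarity: grad f(x*) = H x* + g = (0, 0).
Eigenvalues of H: 4.5279, 13.4721.
Both eigenvalues > 0, so H is positive definite -> x* is a strict local min.

min


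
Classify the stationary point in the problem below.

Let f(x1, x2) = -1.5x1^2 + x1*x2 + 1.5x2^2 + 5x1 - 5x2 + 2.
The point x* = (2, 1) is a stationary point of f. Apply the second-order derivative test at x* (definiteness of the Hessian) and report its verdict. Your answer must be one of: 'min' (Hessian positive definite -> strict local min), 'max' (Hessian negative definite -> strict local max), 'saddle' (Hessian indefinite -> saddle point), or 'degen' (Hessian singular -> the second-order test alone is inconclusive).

Compute the Hessian H = grad^2 f:
  H = [[-3, 1], [1, 3]]
Verify stationarity: grad f(x*) = H x* + g = (0, 0).
Eigenvalues of H: -3.1623, 3.1623.
Eigenvalues have mixed signs, so H is indefinite -> x* is a saddle point.

saddle


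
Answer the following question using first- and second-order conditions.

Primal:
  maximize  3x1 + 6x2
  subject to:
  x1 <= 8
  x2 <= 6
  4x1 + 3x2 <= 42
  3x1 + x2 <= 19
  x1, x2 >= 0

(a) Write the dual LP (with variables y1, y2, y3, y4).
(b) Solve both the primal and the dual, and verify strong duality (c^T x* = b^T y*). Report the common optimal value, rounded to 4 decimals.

The standard primal-dual pair for 'max c^T x s.t. A x <= b, x >= 0' is:
  Dual:  min b^T y  s.t.  A^T y >= c,  y >= 0.

So the dual LP is:
  minimize  8y1 + 6y2 + 42y3 + 19y4
  subject to:
    y1 + 4y3 + 3y4 >= 3
    y2 + 3y3 + y4 >= 6
    y1, y2, y3, y4 >= 0

Solving the primal: x* = (4.3333, 6).
  primal value c^T x* = 49.
Solving the dual: y* = (0, 5, 0, 1).
  dual value b^T y* = 49.
Strong duality: c^T x* = b^T y*. Confirmed.

49


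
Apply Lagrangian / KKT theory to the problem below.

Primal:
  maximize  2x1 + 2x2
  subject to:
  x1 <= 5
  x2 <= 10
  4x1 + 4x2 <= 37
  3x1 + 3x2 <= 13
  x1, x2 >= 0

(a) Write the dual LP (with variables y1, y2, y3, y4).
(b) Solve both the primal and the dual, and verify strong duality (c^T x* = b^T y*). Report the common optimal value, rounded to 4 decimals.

The standard primal-dual pair for 'max c^T x s.t. A x <= b, x >= 0' is:
  Dual:  min b^T y  s.t.  A^T y >= c,  y >= 0.

So the dual LP is:
  minimize  5y1 + 10y2 + 37y3 + 13y4
  subject to:
    y1 + 4y3 + 3y4 >= 2
    y2 + 4y3 + 3y4 >= 2
    y1, y2, y3, y4 >= 0

Solving the primal: x* = (4.3333, 0).
  primal value c^T x* = 8.6667.
Solving the dual: y* = (0, 0, 0, 0.6667).
  dual value b^T y* = 8.6667.
Strong duality: c^T x* = b^T y*. Confirmed.

8.6667


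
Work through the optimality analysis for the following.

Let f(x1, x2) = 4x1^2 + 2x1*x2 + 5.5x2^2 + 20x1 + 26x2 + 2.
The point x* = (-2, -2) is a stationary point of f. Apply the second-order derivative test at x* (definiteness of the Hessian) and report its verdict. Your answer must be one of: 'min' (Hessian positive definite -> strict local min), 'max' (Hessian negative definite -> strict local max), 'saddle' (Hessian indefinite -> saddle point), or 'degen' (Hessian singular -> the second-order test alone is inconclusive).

Compute the Hessian H = grad^2 f:
  H = [[8, 2], [2, 11]]
Verify stationarity: grad f(x*) = H x* + g = (0, 0).
Eigenvalues of H: 7, 12.
Both eigenvalues > 0, so H is positive definite -> x* is a strict local min.

min


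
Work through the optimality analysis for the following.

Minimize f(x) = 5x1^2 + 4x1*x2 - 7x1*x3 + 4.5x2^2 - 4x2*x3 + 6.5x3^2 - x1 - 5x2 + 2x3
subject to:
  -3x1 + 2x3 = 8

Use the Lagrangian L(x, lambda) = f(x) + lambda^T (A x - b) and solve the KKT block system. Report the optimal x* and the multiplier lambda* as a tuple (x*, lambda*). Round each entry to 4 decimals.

Form the Lagrangian:
  L(x, lambda) = (1/2) x^T Q x + c^T x + lambda^T (A x - b)
Stationarity (grad_x L = 0): Q x + c + A^T lambda = 0.
Primal feasibility: A x = b.

This gives the KKT block system:
  [ Q   A^T ] [ x     ]   [-c ]
  [ A    0  ] [ lambda ] = [ b ]

Solving the linear system:
  x*      = (-2.6583, 1.7426, 0.0125)
  lambda* = (-6.9002)
  f(x*)   = 24.5858

x* = (-2.6583, 1.7426, 0.0125), lambda* = (-6.9002)


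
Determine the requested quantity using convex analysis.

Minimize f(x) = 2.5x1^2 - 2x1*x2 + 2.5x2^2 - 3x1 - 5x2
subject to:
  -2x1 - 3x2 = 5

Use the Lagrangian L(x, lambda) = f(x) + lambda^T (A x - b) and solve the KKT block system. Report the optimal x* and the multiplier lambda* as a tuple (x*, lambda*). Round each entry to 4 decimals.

Form the Lagrangian:
  L(x, lambda) = (1/2) x^T Q x + c^T x + lambda^T (A x - b)
Stationarity (grad_x L = 0): Q x + c + A^T lambda = 0.
Primal feasibility: A x = b.

This gives the KKT block system:
  [ Q   A^T ] [ x     ]   [-c ]
  [ A    0  ] [ lambda ] = [ b ]

Solving the linear system:
  x*      = (-0.9326, -1.0449)
  lambda* = (-2.7865)
  f(x*)   = 10.9775

x* = (-0.9326, -1.0449), lambda* = (-2.7865)


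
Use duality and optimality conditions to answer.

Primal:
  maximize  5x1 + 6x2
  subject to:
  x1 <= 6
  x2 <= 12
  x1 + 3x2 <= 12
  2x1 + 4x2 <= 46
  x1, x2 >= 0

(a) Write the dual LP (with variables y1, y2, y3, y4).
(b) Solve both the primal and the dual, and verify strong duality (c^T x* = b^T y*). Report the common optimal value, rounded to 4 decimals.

The standard primal-dual pair for 'max c^T x s.t. A x <= b, x >= 0' is:
  Dual:  min b^T y  s.t.  A^T y >= c,  y >= 0.

So the dual LP is:
  minimize  6y1 + 12y2 + 12y3 + 46y4
  subject to:
    y1 + y3 + 2y4 >= 5
    y2 + 3y3 + 4y4 >= 6
    y1, y2, y3, y4 >= 0

Solving the primal: x* = (6, 2).
  primal value c^T x* = 42.
Solving the dual: y* = (3, 0, 2, 0).
  dual value b^T y* = 42.
Strong duality: c^T x* = b^T y*. Confirmed.

42


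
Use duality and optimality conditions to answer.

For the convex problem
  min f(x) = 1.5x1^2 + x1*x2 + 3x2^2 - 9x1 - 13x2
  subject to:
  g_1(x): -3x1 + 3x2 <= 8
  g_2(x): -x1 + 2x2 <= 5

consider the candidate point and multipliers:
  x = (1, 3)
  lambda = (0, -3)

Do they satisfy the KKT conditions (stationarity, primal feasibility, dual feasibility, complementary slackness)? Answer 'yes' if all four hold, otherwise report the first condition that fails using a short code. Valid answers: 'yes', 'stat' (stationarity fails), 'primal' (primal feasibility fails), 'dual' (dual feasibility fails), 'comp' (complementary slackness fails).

Gradient of f: grad f(x) = Q x + c = (-3, 6)
Constraint values g_i(x) = a_i^T x - b_i:
  g_1((1, 3)) = -2
  g_2((1, 3)) = 0
Stationarity residual: grad f(x) + sum_i lambda_i a_i = (0, 0)
  -> stationarity OK
Primal feasibility (all g_i <= 0): OK
Dual feasibility (all lambda_i >= 0): FAILS
Complementary slackness (lambda_i * g_i(x) = 0 for all i): OK

Verdict: the first failing condition is dual_feasibility -> dual.

dual


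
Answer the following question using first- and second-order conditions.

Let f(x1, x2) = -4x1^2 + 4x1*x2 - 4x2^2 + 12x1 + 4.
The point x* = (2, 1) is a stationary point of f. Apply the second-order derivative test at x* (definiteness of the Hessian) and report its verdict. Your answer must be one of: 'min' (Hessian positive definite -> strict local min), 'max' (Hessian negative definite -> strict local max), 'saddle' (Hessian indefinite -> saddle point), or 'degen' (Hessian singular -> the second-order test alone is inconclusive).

Compute the Hessian H = grad^2 f:
  H = [[-8, 4], [4, -8]]
Verify stationarity: grad f(x*) = H x* + g = (0, 0).
Eigenvalues of H: -12, -4.
Both eigenvalues < 0, so H is negative definite -> x* is a strict local max.

max


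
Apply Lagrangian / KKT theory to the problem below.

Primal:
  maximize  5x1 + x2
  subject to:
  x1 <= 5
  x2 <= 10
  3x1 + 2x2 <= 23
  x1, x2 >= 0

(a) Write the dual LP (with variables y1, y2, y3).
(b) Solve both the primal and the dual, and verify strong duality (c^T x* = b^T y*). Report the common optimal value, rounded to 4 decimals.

The standard primal-dual pair for 'max c^T x s.t. A x <= b, x >= 0' is:
  Dual:  min b^T y  s.t.  A^T y >= c,  y >= 0.

So the dual LP is:
  minimize  5y1 + 10y2 + 23y3
  subject to:
    y1 + 3y3 >= 5
    y2 + 2y3 >= 1
    y1, y2, y3 >= 0

Solving the primal: x* = (5, 4).
  primal value c^T x* = 29.
Solving the dual: y* = (3.5, 0, 0.5).
  dual value b^T y* = 29.
Strong duality: c^T x* = b^T y*. Confirmed.

29


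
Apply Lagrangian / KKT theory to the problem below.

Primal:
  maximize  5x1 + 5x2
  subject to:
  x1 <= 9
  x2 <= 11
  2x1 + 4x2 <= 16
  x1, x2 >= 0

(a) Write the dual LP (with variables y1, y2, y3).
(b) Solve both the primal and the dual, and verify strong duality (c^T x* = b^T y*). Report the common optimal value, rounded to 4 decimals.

The standard primal-dual pair for 'max c^T x s.t. A x <= b, x >= 0' is:
  Dual:  min b^T y  s.t.  A^T y >= c,  y >= 0.

So the dual LP is:
  minimize  9y1 + 11y2 + 16y3
  subject to:
    y1 + 2y3 >= 5
    y2 + 4y3 >= 5
    y1, y2, y3 >= 0

Solving the primal: x* = (8, 0).
  primal value c^T x* = 40.
Solving the dual: y* = (0, 0, 2.5).
  dual value b^T y* = 40.
Strong duality: c^T x* = b^T y*. Confirmed.

40


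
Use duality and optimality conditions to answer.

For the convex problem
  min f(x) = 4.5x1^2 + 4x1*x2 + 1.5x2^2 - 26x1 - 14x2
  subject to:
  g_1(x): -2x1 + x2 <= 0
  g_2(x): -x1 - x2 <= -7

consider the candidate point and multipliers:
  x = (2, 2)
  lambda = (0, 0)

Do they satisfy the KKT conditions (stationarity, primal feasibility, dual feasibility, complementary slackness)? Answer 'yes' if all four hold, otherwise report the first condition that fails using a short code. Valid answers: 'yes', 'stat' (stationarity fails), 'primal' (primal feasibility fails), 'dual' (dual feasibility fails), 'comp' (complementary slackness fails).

Gradient of f: grad f(x) = Q x + c = (0, 0)
Constraint values g_i(x) = a_i^T x - b_i:
  g_1((2, 2)) = -2
  g_2((2, 2)) = 3
Stationarity residual: grad f(x) + sum_i lambda_i a_i = (0, 0)
  -> stationarity OK
Primal feasibility (all g_i <= 0): FAILS
Dual feasibility (all lambda_i >= 0): OK
Complementary slackness (lambda_i * g_i(x) = 0 for all i): OK

Verdict: the first failing condition is primal_feasibility -> primal.

primal


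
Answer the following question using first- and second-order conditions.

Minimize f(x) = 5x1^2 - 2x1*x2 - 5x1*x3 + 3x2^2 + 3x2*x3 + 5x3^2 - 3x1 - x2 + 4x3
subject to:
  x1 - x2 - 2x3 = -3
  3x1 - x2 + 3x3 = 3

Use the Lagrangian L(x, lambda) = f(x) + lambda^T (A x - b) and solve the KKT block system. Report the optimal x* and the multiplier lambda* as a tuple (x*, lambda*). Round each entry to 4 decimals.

Form the Lagrangian:
  L(x, lambda) = (1/2) x^T Q x + c^T x + lambda^T (A x - b)
Stationarity (grad_x L = 0): Q x + c + A^T lambda = 0.
Primal feasibility: A x = b.

This gives the KKT block system:
  [ Q   A^T ] [ x     ]   [-c ]
  [ A    0  ] [ lambda ] = [ b ]

Solving the linear system:
  x*      = (0.2619, 1.0714, 1.0952)
  lambda* = (8.2857, -0.0952)
  f(x*)   = 13.8333

x* = (0.2619, 1.0714, 1.0952), lambda* = (8.2857, -0.0952)


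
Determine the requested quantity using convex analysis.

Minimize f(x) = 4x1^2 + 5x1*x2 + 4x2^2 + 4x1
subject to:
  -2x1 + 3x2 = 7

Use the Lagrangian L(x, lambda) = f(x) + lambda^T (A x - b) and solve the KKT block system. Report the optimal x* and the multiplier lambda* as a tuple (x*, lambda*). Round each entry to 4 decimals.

Form the Lagrangian:
  L(x, lambda) = (1/2) x^T Q x + c^T x + lambda^T (A x - b)
Stationarity (grad_x L = 0): Q x + c + A^T lambda = 0.
Primal feasibility: A x = b.

This gives the KKT block system:
  [ Q   A^T ] [ x     ]   [-c ]
  [ A    0  ] [ lambda ] = [ b ]

Solving the linear system:
  x*      = (-1.5427, 1.3049)
  lambda* = (-0.9085)
  f(x*)   = 0.0945

x* = (-1.5427, 1.3049), lambda* = (-0.9085)


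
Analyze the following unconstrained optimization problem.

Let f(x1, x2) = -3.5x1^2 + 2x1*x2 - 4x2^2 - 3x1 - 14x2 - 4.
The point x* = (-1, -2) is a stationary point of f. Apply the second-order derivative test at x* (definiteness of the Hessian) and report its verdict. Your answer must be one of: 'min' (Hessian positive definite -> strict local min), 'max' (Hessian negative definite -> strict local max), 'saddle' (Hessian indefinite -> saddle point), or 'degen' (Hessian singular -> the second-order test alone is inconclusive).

Compute the Hessian H = grad^2 f:
  H = [[-7, 2], [2, -8]]
Verify stationarity: grad f(x*) = H x* + g = (0, 0).
Eigenvalues of H: -9.5616, -5.4384.
Both eigenvalues < 0, so H is negative definite -> x* is a strict local max.

max


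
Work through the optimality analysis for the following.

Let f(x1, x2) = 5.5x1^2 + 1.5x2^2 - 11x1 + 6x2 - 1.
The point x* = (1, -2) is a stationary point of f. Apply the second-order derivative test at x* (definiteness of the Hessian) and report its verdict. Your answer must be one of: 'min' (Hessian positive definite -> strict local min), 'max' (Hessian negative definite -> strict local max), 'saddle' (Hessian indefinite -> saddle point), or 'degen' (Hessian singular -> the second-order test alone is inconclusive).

Compute the Hessian H = grad^2 f:
  H = [[11, 0], [0, 3]]
Verify stationarity: grad f(x*) = H x* + g = (0, 0).
Eigenvalues of H: 3, 11.
Both eigenvalues > 0, so H is positive definite -> x* is a strict local min.

min


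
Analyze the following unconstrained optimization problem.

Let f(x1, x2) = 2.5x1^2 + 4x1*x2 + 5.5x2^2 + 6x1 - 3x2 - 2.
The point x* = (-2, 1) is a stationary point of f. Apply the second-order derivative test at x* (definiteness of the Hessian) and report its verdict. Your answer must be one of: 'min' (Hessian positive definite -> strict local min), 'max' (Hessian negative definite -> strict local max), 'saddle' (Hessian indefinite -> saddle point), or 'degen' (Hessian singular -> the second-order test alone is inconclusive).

Compute the Hessian H = grad^2 f:
  H = [[5, 4], [4, 11]]
Verify stationarity: grad f(x*) = H x* + g = (0, 0).
Eigenvalues of H: 3, 13.
Both eigenvalues > 0, so H is positive definite -> x* is a strict local min.

min


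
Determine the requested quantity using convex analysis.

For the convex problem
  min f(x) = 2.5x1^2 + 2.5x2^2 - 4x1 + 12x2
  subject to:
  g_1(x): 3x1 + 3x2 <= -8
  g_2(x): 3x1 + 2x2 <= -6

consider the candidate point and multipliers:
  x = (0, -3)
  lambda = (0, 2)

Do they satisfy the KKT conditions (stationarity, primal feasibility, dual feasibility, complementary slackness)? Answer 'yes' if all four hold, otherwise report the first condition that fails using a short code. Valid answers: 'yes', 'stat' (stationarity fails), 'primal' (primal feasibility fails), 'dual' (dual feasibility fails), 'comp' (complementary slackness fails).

Gradient of f: grad f(x) = Q x + c = (-4, -3)
Constraint values g_i(x) = a_i^T x - b_i:
  g_1((0, -3)) = -1
  g_2((0, -3)) = 0
Stationarity residual: grad f(x) + sum_i lambda_i a_i = (2, 1)
  -> stationarity FAILS
Primal feasibility (all g_i <= 0): OK
Dual feasibility (all lambda_i >= 0): OK
Complementary slackness (lambda_i * g_i(x) = 0 for all i): OK

Verdict: the first failing condition is stationarity -> stat.

stat


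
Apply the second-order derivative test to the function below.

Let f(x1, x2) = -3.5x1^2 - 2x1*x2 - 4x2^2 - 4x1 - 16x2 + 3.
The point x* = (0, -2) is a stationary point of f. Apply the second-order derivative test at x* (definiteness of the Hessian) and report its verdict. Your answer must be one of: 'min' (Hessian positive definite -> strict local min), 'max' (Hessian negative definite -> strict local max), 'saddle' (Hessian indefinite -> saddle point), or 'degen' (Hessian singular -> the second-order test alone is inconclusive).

Compute the Hessian H = grad^2 f:
  H = [[-7, -2], [-2, -8]]
Verify stationarity: grad f(x*) = H x* + g = (0, 0).
Eigenvalues of H: -9.5616, -5.4384.
Both eigenvalues < 0, so H is negative definite -> x* is a strict local max.

max


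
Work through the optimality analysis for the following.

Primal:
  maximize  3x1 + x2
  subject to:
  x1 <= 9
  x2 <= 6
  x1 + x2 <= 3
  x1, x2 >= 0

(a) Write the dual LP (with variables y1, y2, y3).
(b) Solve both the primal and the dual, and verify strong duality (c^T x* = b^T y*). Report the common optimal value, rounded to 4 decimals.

The standard primal-dual pair for 'max c^T x s.t. A x <= b, x >= 0' is:
  Dual:  min b^T y  s.t.  A^T y >= c,  y >= 0.

So the dual LP is:
  minimize  9y1 + 6y2 + 3y3
  subject to:
    y1 + y3 >= 3
    y2 + y3 >= 1
    y1, y2, y3 >= 0

Solving the primal: x* = (3, 0).
  primal value c^T x* = 9.
Solving the dual: y* = (0, 0, 3).
  dual value b^T y* = 9.
Strong duality: c^T x* = b^T y*. Confirmed.

9


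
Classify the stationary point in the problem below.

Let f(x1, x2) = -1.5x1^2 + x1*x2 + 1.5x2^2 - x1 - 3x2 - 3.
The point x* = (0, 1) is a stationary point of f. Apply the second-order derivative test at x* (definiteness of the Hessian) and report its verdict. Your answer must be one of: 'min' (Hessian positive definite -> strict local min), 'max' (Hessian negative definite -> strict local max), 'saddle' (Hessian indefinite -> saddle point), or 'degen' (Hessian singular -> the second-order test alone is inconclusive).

Compute the Hessian H = grad^2 f:
  H = [[-3, 1], [1, 3]]
Verify stationarity: grad f(x*) = H x* + g = (0, 0).
Eigenvalues of H: -3.1623, 3.1623.
Eigenvalues have mixed signs, so H is indefinite -> x* is a saddle point.

saddle


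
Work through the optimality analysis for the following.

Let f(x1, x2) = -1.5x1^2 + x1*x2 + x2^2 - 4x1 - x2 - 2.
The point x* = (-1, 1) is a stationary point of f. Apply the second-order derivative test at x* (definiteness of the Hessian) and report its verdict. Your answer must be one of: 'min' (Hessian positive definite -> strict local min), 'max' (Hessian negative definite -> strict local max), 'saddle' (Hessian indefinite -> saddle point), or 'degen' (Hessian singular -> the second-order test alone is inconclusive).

Compute the Hessian H = grad^2 f:
  H = [[-3, 1], [1, 2]]
Verify stationarity: grad f(x*) = H x* + g = (0, 0).
Eigenvalues of H: -3.1926, 2.1926.
Eigenvalues have mixed signs, so H is indefinite -> x* is a saddle point.

saddle


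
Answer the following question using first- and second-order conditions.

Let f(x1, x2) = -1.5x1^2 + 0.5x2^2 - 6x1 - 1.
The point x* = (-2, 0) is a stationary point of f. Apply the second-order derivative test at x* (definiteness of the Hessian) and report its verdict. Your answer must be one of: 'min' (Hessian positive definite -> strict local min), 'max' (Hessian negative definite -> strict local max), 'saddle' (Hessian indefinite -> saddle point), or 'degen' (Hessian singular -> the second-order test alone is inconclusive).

Compute the Hessian H = grad^2 f:
  H = [[-3, 0], [0, 1]]
Verify stationarity: grad f(x*) = H x* + g = (0, 0).
Eigenvalues of H: -3, 1.
Eigenvalues have mixed signs, so H is indefinite -> x* is a saddle point.

saddle


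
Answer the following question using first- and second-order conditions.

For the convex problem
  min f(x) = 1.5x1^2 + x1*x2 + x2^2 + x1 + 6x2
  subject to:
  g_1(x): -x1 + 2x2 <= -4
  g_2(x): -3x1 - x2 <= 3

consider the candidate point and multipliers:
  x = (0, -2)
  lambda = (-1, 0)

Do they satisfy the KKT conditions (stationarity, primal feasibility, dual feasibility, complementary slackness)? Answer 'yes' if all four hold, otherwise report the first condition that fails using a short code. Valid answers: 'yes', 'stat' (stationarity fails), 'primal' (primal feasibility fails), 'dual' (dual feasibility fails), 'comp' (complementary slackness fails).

Gradient of f: grad f(x) = Q x + c = (-1, 2)
Constraint values g_i(x) = a_i^T x - b_i:
  g_1((0, -2)) = 0
  g_2((0, -2)) = -1
Stationarity residual: grad f(x) + sum_i lambda_i a_i = (0, 0)
  -> stationarity OK
Primal feasibility (all g_i <= 0): OK
Dual feasibility (all lambda_i >= 0): FAILS
Complementary slackness (lambda_i * g_i(x) = 0 for all i): OK

Verdict: the first failing condition is dual_feasibility -> dual.

dual


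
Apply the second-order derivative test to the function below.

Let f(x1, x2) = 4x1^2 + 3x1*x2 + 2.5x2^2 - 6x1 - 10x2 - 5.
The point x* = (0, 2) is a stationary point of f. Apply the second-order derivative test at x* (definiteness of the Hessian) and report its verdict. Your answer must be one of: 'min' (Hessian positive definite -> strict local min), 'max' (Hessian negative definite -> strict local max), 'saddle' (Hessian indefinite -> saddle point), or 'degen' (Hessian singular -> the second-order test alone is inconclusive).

Compute the Hessian H = grad^2 f:
  H = [[8, 3], [3, 5]]
Verify stationarity: grad f(x*) = H x* + g = (0, 0).
Eigenvalues of H: 3.1459, 9.8541.
Both eigenvalues > 0, so H is positive definite -> x* is a strict local min.

min


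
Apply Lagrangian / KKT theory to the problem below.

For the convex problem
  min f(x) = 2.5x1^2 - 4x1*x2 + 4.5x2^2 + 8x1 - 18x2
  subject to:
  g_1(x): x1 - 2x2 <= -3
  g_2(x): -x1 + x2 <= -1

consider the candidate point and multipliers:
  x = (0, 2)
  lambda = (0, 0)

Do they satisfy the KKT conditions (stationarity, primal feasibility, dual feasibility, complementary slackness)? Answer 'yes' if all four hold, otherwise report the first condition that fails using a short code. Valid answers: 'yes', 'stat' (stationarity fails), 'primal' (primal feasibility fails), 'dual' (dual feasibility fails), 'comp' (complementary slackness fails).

Gradient of f: grad f(x) = Q x + c = (0, 0)
Constraint values g_i(x) = a_i^T x - b_i:
  g_1((0, 2)) = -1
  g_2((0, 2)) = 3
Stationarity residual: grad f(x) + sum_i lambda_i a_i = (0, 0)
  -> stationarity OK
Primal feasibility (all g_i <= 0): FAILS
Dual feasibility (all lambda_i >= 0): OK
Complementary slackness (lambda_i * g_i(x) = 0 for all i): OK

Verdict: the first failing condition is primal_feasibility -> primal.

primal


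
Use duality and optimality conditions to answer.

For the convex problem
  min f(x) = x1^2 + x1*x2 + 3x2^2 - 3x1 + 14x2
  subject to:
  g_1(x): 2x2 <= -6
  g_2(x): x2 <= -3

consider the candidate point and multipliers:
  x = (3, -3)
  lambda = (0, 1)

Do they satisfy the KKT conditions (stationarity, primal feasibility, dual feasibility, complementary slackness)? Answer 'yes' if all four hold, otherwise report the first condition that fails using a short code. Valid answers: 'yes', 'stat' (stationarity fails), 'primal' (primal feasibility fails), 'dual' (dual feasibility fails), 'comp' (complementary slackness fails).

Gradient of f: grad f(x) = Q x + c = (0, -1)
Constraint values g_i(x) = a_i^T x - b_i:
  g_1((3, -3)) = 0
  g_2((3, -3)) = 0
Stationarity residual: grad f(x) + sum_i lambda_i a_i = (0, 0)
  -> stationarity OK
Primal feasibility (all g_i <= 0): OK
Dual feasibility (all lambda_i >= 0): OK
Complementary slackness (lambda_i * g_i(x) = 0 for all i): OK

Verdict: yes, KKT holds.

yes


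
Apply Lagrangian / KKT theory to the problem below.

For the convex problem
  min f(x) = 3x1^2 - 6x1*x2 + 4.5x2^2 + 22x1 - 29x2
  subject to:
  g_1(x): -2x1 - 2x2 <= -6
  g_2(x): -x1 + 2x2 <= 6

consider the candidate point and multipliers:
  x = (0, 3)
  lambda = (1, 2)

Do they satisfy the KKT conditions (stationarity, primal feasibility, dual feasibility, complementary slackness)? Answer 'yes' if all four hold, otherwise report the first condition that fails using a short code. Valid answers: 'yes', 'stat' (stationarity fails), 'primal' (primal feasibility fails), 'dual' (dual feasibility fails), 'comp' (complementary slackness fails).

Gradient of f: grad f(x) = Q x + c = (4, -2)
Constraint values g_i(x) = a_i^T x - b_i:
  g_1((0, 3)) = 0
  g_2((0, 3)) = 0
Stationarity residual: grad f(x) + sum_i lambda_i a_i = (0, 0)
  -> stationarity OK
Primal feasibility (all g_i <= 0): OK
Dual feasibility (all lambda_i >= 0): OK
Complementary slackness (lambda_i * g_i(x) = 0 for all i): OK

Verdict: yes, KKT holds.

yes


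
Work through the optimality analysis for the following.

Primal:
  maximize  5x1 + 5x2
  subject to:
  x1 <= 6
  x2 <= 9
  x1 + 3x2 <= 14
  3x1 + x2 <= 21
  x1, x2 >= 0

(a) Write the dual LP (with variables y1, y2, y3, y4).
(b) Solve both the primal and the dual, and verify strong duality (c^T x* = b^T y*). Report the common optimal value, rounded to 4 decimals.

The standard primal-dual pair for 'max c^T x s.t. A x <= b, x >= 0' is:
  Dual:  min b^T y  s.t.  A^T y >= c,  y >= 0.

So the dual LP is:
  minimize  6y1 + 9y2 + 14y3 + 21y4
  subject to:
    y1 + y3 + 3y4 >= 5
    y2 + 3y3 + y4 >= 5
    y1, y2, y3, y4 >= 0

Solving the primal: x* = (6, 2.6667).
  primal value c^T x* = 43.3333.
Solving the dual: y* = (3.3333, 0, 1.6667, 0).
  dual value b^T y* = 43.3333.
Strong duality: c^T x* = b^T y*. Confirmed.

43.3333


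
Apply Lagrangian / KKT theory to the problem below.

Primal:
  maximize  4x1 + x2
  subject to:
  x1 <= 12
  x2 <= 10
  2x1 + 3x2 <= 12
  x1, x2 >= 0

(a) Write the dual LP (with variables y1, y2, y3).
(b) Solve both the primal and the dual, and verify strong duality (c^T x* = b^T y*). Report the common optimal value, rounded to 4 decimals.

The standard primal-dual pair for 'max c^T x s.t. A x <= b, x >= 0' is:
  Dual:  min b^T y  s.t.  A^T y >= c,  y >= 0.

So the dual LP is:
  minimize  12y1 + 10y2 + 12y3
  subject to:
    y1 + 2y3 >= 4
    y2 + 3y3 >= 1
    y1, y2, y3 >= 0

Solving the primal: x* = (6, 0).
  primal value c^T x* = 24.
Solving the dual: y* = (0, 0, 2).
  dual value b^T y* = 24.
Strong duality: c^T x* = b^T y*. Confirmed.

24


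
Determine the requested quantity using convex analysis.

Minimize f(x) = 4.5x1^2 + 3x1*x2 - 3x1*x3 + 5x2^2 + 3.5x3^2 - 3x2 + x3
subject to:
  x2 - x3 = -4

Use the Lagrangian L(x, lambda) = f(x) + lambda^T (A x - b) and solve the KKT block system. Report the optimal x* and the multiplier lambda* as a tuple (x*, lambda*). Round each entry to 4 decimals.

Form the Lagrangian:
  L(x, lambda) = (1/2) x^T Q x + c^T x + lambda^T (A x - b)
Stationarity (grad_x L = 0): Q x + c + A^T lambda = 0.
Primal feasibility: A x = b.

This gives the KKT block system:
  [ Q   A^T ] [ x     ]   [-c ]
  [ A    0  ] [ lambda ] = [ b ]

Solving the linear system:
  x*      = (1.3333, -1.5294, 2.4706)
  lambda* = (14.2941)
  f(x*)   = 32.1176

x* = (1.3333, -1.5294, 2.4706), lambda* = (14.2941)


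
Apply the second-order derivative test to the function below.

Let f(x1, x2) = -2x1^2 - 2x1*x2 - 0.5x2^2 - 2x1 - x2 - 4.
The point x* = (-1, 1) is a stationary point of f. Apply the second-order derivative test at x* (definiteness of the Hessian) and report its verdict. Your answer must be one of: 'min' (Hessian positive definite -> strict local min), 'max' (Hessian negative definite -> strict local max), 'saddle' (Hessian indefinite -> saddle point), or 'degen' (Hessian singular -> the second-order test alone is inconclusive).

Compute the Hessian H = grad^2 f:
  H = [[-4, -2], [-2, -1]]
Verify stationarity: grad f(x*) = H x* + g = (0, 0).
Eigenvalues of H: -5, 0.
H has a zero eigenvalue (singular; negative semidefinite but not definite), so H is neither positive definite, negative definite, nor indefinite. The second-order test alone is inconclusive -> degen.
(Indeed, f is constant along the null direction of H through x*, so x* is not a strict local extremum.)

degen


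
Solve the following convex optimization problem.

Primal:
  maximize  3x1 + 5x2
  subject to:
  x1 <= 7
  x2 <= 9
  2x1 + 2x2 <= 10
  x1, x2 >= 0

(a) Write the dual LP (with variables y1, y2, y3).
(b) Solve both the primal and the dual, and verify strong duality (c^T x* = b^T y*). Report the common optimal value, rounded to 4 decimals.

The standard primal-dual pair for 'max c^T x s.t. A x <= b, x >= 0' is:
  Dual:  min b^T y  s.t.  A^T y >= c,  y >= 0.

So the dual LP is:
  minimize  7y1 + 9y2 + 10y3
  subject to:
    y1 + 2y3 >= 3
    y2 + 2y3 >= 5
    y1, y2, y3 >= 0

Solving the primal: x* = (0, 5).
  primal value c^T x* = 25.
Solving the dual: y* = (0, 0, 2.5).
  dual value b^T y* = 25.
Strong duality: c^T x* = b^T y*. Confirmed.

25


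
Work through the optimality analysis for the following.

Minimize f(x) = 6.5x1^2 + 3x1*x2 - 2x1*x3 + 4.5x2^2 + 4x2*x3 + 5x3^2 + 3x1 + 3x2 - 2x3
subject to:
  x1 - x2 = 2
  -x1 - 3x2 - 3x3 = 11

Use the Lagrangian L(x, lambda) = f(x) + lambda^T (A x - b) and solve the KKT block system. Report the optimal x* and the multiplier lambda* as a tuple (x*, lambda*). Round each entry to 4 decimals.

Form the Lagrangian:
  L(x, lambda) = (1/2) x^T Q x + c^T x + lambda^T (A x - b)
Stationarity (grad_x L = 0): Q x + c + A^T lambda = 0.
Primal feasibility: A x = b.

This gives the KKT block system:
  [ Q   A^T ] [ x     ]   [-c ]
  [ A    0  ] [ lambda ] = [ b ]

Solving the linear system:
  x*      = (-0.3516, -2.3516, -1.1978)
  lambda* = (-1.3297, -7.5604)
  f(x*)   = 40.0549

x* = (-0.3516, -2.3516, -1.1978), lambda* = (-1.3297, -7.5604)


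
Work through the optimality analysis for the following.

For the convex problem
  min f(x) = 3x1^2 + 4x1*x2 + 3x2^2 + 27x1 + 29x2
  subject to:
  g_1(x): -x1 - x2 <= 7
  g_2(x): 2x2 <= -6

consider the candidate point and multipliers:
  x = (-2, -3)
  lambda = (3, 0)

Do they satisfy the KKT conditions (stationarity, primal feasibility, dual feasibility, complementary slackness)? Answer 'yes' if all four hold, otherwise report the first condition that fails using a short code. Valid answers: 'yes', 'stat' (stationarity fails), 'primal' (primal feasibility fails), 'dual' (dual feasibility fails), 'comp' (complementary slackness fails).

Gradient of f: grad f(x) = Q x + c = (3, 3)
Constraint values g_i(x) = a_i^T x - b_i:
  g_1((-2, -3)) = -2
  g_2((-2, -3)) = 0
Stationarity residual: grad f(x) + sum_i lambda_i a_i = (0, 0)
  -> stationarity OK
Primal feasibility (all g_i <= 0): OK
Dual feasibility (all lambda_i >= 0): OK
Complementary slackness (lambda_i * g_i(x) = 0 for all i): FAILS

Verdict: the first failing condition is complementary_slackness -> comp.

comp


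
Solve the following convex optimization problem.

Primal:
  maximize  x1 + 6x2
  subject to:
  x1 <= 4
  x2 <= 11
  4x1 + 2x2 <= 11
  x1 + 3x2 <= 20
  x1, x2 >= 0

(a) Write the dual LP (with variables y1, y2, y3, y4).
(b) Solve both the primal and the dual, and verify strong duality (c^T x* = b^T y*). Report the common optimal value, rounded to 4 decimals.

The standard primal-dual pair for 'max c^T x s.t. A x <= b, x >= 0' is:
  Dual:  min b^T y  s.t.  A^T y >= c,  y >= 0.

So the dual LP is:
  minimize  4y1 + 11y2 + 11y3 + 20y4
  subject to:
    y1 + 4y3 + y4 >= 1
    y2 + 2y3 + 3y4 >= 6
    y1, y2, y3, y4 >= 0

Solving the primal: x* = (0, 5.5).
  primal value c^T x* = 33.
Solving the dual: y* = (0, 0, 3, 0).
  dual value b^T y* = 33.
Strong duality: c^T x* = b^T y*. Confirmed.

33


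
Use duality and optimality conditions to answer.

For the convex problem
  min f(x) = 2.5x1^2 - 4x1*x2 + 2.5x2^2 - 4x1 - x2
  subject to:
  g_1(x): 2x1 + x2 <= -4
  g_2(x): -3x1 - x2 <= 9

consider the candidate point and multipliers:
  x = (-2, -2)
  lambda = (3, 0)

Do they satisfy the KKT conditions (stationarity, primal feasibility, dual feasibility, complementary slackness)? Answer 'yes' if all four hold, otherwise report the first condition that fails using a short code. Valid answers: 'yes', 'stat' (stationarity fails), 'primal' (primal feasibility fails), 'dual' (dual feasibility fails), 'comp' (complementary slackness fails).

Gradient of f: grad f(x) = Q x + c = (-6, -3)
Constraint values g_i(x) = a_i^T x - b_i:
  g_1((-2, -2)) = -2
  g_2((-2, -2)) = -1
Stationarity residual: grad f(x) + sum_i lambda_i a_i = (0, 0)
  -> stationarity OK
Primal feasibility (all g_i <= 0): OK
Dual feasibility (all lambda_i >= 0): OK
Complementary slackness (lambda_i * g_i(x) = 0 for all i): FAILS

Verdict: the first failing condition is complementary_slackness -> comp.

comp


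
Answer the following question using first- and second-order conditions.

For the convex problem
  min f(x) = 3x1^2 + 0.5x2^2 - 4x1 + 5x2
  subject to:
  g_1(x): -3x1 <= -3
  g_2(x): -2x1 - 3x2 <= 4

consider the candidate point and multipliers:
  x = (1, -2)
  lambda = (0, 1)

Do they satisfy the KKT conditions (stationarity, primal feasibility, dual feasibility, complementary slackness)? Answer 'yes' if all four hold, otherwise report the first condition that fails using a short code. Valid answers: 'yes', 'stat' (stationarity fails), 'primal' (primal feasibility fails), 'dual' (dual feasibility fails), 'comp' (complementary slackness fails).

Gradient of f: grad f(x) = Q x + c = (2, 3)
Constraint values g_i(x) = a_i^T x - b_i:
  g_1((1, -2)) = 0
  g_2((1, -2)) = 0
Stationarity residual: grad f(x) + sum_i lambda_i a_i = (0, 0)
  -> stationarity OK
Primal feasibility (all g_i <= 0): OK
Dual feasibility (all lambda_i >= 0): OK
Complementary slackness (lambda_i * g_i(x) = 0 for all i): OK

Verdict: yes, KKT holds.

yes


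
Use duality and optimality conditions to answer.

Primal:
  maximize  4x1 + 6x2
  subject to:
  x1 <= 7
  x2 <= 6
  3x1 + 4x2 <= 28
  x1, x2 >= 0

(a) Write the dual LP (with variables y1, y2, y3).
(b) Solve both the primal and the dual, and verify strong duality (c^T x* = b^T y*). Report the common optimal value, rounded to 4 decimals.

The standard primal-dual pair for 'max c^T x s.t. A x <= b, x >= 0' is:
  Dual:  min b^T y  s.t.  A^T y >= c,  y >= 0.

So the dual LP is:
  minimize  7y1 + 6y2 + 28y3
  subject to:
    y1 + 3y3 >= 4
    y2 + 4y3 >= 6
    y1, y2, y3 >= 0

Solving the primal: x* = (1.3333, 6).
  primal value c^T x* = 41.3333.
Solving the dual: y* = (0, 0.6667, 1.3333).
  dual value b^T y* = 41.3333.
Strong duality: c^T x* = b^T y*. Confirmed.

41.3333


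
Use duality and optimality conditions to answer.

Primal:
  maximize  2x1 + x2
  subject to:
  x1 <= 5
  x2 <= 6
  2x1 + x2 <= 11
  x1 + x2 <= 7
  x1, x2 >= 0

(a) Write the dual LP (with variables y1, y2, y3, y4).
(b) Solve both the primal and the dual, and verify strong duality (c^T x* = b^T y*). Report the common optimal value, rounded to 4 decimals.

The standard primal-dual pair for 'max c^T x s.t. A x <= b, x >= 0' is:
  Dual:  min b^T y  s.t.  A^T y >= c,  y >= 0.

So the dual LP is:
  minimize  5y1 + 6y2 + 11y3 + 7y4
  subject to:
    y1 + 2y3 + y4 >= 2
    y2 + y3 + y4 >= 1
    y1, y2, y3, y4 >= 0

Solving the primal: x* = (4, 3).
  primal value c^T x* = 11.
Solving the dual: y* = (0, 0, 1, 0).
  dual value b^T y* = 11.
Strong duality: c^T x* = b^T y*. Confirmed.

11


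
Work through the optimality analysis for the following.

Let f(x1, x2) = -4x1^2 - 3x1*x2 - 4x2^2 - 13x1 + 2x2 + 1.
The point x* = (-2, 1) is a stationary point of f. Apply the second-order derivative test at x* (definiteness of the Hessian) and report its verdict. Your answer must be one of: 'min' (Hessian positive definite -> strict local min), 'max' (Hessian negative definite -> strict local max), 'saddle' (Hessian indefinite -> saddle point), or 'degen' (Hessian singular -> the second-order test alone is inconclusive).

Compute the Hessian H = grad^2 f:
  H = [[-8, -3], [-3, -8]]
Verify stationarity: grad f(x*) = H x* + g = (0, 0).
Eigenvalues of H: -11, -5.
Both eigenvalues < 0, so H is negative definite -> x* is a strict local max.

max


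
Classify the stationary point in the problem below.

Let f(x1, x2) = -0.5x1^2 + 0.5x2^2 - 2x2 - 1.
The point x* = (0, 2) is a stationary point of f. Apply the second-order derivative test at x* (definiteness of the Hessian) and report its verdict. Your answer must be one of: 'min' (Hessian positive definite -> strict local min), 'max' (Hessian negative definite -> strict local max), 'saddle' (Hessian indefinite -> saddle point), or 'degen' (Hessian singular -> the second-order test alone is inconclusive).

Compute the Hessian H = grad^2 f:
  H = [[-1, 0], [0, 1]]
Verify stationarity: grad f(x*) = H x* + g = (0, 0).
Eigenvalues of H: -1, 1.
Eigenvalues have mixed signs, so H is indefinite -> x* is a saddle point.

saddle


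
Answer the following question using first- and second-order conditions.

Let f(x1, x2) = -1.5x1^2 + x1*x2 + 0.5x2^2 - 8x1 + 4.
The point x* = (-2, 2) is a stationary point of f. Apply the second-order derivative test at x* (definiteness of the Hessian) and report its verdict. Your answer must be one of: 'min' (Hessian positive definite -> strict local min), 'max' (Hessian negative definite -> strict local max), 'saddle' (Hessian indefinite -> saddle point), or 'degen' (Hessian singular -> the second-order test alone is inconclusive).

Compute the Hessian H = grad^2 f:
  H = [[-3, 1], [1, 1]]
Verify stationarity: grad f(x*) = H x* + g = (0, 0).
Eigenvalues of H: -3.2361, 1.2361.
Eigenvalues have mixed signs, so H is indefinite -> x* is a saddle point.

saddle


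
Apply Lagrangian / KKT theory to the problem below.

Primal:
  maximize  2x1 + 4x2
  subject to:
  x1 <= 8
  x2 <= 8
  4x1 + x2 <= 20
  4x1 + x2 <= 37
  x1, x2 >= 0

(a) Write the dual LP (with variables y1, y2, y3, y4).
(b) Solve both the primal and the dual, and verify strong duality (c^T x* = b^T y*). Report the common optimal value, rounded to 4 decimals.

The standard primal-dual pair for 'max c^T x s.t. A x <= b, x >= 0' is:
  Dual:  min b^T y  s.t.  A^T y >= c,  y >= 0.

So the dual LP is:
  minimize  8y1 + 8y2 + 20y3 + 37y4
  subject to:
    y1 + 4y3 + 4y4 >= 2
    y2 + y3 + y4 >= 4
    y1, y2, y3, y4 >= 0

Solving the primal: x* = (3, 8).
  primal value c^T x* = 38.
Solving the dual: y* = (0, 3.5, 0.5, 0).
  dual value b^T y* = 38.
Strong duality: c^T x* = b^T y*. Confirmed.

38


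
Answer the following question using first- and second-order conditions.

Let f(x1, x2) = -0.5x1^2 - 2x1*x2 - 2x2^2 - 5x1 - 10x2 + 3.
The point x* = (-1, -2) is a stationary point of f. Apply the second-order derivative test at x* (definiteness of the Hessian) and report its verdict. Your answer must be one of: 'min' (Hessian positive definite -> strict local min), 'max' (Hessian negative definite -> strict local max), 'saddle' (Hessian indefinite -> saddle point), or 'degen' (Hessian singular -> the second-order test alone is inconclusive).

Compute the Hessian H = grad^2 f:
  H = [[-1, -2], [-2, -4]]
Verify stationarity: grad f(x*) = H x* + g = (0, 0).
Eigenvalues of H: -5, 0.
H has a zero eigenvalue (singular; negative semidefinite but not definite), so H is neither positive definite, negative definite, nor indefinite. The second-order test alone is inconclusive -> degen.
(Indeed, f is constant along the null direction of H through x*, so x* is not a strict local extremum.)

degen


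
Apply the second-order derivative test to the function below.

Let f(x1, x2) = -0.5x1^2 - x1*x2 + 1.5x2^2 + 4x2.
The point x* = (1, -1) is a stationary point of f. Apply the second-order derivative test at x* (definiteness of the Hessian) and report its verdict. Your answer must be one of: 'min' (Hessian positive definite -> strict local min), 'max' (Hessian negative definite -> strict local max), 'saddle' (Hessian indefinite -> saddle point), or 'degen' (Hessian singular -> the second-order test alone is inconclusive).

Compute the Hessian H = grad^2 f:
  H = [[-1, -1], [-1, 3]]
Verify stationarity: grad f(x*) = H x* + g = (0, 0).
Eigenvalues of H: -1.2361, 3.2361.
Eigenvalues have mixed signs, so H is indefinite -> x* is a saddle point.

saddle
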